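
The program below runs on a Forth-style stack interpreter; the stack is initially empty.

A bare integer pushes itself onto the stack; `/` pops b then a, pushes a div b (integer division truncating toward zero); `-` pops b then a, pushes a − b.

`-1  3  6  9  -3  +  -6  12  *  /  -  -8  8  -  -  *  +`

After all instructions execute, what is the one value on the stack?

65

-1 : [-1]
3  : [-1, 3]
6  : [-1, 3, 6]
9  : [-1, 3, 6, 9]
-3 : [-1, 3, 6, 9, -3]
+  : [-1, 3, 6, 6]
-6 : [-1, 3, 6, 6, -6]
12 : [-1, 3, 6, 6, -6, 12]
*  : [-1, 3, 6, 6, -72]
/  : [-1, 3, 6, 0]
-  : [-1, 3, 6]
-8 : [-1, 3, 6, -8]
8  : [-1, 3, 6, -8, 8]
-  : [-1, 3, 6, -16]
-  : [-1, 3, 22]
*  : [-1, 66]
+  : [65]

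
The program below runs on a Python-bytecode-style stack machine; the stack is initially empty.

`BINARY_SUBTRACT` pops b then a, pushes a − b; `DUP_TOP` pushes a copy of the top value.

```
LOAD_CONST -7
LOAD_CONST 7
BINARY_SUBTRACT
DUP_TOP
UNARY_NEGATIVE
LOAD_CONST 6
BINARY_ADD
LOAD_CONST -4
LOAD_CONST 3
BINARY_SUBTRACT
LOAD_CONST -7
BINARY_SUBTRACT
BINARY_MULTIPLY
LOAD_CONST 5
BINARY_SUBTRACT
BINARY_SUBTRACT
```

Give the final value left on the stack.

-9

LOAD_CONST -7   : [-7]
LOAD_CONST 7    : [-7, 7]
BINARY_SUBTRACT : [-14]
DUP_TOP         : [-14, -14]
UNARY_NEGATIVE  : [-14, 14]
LOAD_CONST 6    : [-14, 14, 6]
BINARY_ADD      : [-14, 20]
LOAD_CONST -4   : [-14, 20, -4]
LOAD_CONST 3    : [-14, 20, -4, 3]
BINARY_SUBTRACT : [-14, 20, -7]
LOAD_CONST -7   : [-14, 20, -7, -7]
BINARY_SUBTRACT : [-14, 20, 0]
BINARY_MULTIPLY : [-14, 0]
LOAD_CONST 5    : [-14, 0, 5]
BINARY_SUBTRACT : [-14, -5]
BINARY_SUBTRACT : [-9]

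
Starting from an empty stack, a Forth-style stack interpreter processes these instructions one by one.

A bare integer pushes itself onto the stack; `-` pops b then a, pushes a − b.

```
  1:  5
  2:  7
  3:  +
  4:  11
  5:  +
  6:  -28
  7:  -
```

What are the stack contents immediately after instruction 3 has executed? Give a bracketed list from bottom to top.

5 → 5
7 → 5 7
+ → 12

[12]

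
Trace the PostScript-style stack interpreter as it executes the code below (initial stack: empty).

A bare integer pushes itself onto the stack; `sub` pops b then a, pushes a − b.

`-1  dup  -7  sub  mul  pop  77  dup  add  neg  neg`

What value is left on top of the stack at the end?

-1  -> -1
dup -> -1 -1
-7  -> -1 -1 -7
sub -> -1 6
mul -> -6
pop -> (empty)
77  -> 77
dup -> 77 77
add -> 154
neg -> -154
neg -> 154

154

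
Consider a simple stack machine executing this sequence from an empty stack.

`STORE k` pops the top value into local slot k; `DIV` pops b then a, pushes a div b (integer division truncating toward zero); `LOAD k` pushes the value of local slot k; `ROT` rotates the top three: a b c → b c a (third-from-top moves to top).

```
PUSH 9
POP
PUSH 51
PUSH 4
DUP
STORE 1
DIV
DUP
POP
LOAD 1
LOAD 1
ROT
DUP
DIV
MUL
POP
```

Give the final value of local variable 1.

PUSH 9  : 9
POP     : (empty)
PUSH 51 : 51
PUSH 4  : 51 4
DUP     : 51 4 4
STORE 1 : 51 4
DIV     : 12
DUP     : 12 12
POP     : 12
LOAD 1  : 12 4
LOAD 1  : 12 4 4
ROT     : 4 4 12
DUP     : 4 4 12 12
DIV     : 4 4 1
MUL     : 4 4
POP     : 4

4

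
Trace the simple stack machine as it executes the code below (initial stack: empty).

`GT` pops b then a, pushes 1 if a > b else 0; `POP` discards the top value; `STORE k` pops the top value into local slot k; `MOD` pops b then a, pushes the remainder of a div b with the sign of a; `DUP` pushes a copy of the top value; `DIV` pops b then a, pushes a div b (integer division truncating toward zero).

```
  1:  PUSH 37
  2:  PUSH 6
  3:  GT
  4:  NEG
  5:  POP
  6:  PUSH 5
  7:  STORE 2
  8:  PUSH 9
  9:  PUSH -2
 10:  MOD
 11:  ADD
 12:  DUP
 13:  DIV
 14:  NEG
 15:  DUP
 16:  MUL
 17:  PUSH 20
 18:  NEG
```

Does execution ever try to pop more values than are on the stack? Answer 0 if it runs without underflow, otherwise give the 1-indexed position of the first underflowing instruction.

11

PUSH 37 -> 37
PUSH 6  -> 37 6
GT      -> 1
NEG     -> -1
POP     -> (empty)
PUSH 5  -> 5
STORE 2 -> (empty)
PUSH 9  -> 9
PUSH -2 -> 9 -2
MOD     -> 1
ADD  — needs 2 operands, stack has 1 → underflow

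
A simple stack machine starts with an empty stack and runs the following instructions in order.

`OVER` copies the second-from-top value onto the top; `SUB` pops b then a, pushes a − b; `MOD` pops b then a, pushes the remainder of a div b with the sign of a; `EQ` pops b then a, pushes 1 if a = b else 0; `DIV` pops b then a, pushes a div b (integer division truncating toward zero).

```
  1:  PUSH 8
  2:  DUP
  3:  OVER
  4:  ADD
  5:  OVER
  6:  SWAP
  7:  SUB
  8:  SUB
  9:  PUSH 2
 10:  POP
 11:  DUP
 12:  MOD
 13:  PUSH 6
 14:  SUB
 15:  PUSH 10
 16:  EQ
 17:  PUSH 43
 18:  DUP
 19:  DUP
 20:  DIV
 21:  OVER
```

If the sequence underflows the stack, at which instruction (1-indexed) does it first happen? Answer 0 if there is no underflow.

PUSH 8  -> [8]
DUP     -> [8, 8]
OVER    -> [8, 8, 8]
ADD     -> [8, 16]
OVER    -> [8, 16, 8]
SWAP    -> [8, 8, 16]
SUB     -> [8, -8]
SUB     -> [16]
PUSH 2  -> [16, 2]
POP     -> [16]
DUP     -> [16, 16]
MOD     -> [0]
PUSH 6  -> [0, 6]
SUB     -> [-6]
PUSH 10 -> [-6, 10]
EQ      -> [0]
PUSH 43 -> [0, 43]
DUP     -> [0, 43, 43]
DUP     -> [0, 43, 43, 43]
DIV     -> [0, 43, 1]
OVER    -> [0, 43, 1, 43]

0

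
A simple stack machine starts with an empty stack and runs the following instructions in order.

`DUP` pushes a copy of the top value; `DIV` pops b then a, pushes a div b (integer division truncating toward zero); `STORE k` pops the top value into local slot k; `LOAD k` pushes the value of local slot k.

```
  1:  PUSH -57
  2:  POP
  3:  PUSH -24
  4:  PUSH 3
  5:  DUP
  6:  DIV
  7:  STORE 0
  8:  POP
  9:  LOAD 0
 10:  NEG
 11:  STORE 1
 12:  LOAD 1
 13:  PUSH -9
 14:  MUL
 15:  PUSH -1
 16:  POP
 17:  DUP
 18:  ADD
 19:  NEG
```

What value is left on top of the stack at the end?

PUSH -57 -> [-57]
POP      -> []
PUSH -24 -> [-24]
PUSH 3   -> [-24, 3]
DUP      -> [-24, 3, 3]
DIV      -> [-24, 1]
STORE 0  -> [-24]
POP      -> []
LOAD 0   -> [1]
NEG      -> [-1]
STORE 1  -> []
LOAD 1   -> [-1]
PUSH -9  -> [-1, -9]
MUL      -> [9]
PUSH -1  -> [9, -1]
POP      -> [9]
DUP      -> [9, 9]
ADD      -> [18]
NEG      -> [-18]

-18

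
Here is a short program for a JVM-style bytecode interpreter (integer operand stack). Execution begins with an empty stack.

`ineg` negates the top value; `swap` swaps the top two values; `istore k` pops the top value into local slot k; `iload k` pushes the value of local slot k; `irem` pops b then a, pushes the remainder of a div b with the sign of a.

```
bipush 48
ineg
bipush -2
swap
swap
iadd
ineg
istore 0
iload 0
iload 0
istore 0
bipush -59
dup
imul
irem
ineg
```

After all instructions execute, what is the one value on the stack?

bipush 48  → [48]
ineg       → [-48]
bipush -2  → [-48, -2]
swap       → [-2, -48]
swap       → [-48, -2]
iadd       → [-50]
ineg       → [50]
istore 0   → []
iload 0    → [50]
iload 0    → [50, 50]
istore 0   → [50]
bipush -59 → [50, -59]
dup        → [50, -59, -59]
imul       → [50, 3481]
irem       → [50]
ineg       → [-50]

-50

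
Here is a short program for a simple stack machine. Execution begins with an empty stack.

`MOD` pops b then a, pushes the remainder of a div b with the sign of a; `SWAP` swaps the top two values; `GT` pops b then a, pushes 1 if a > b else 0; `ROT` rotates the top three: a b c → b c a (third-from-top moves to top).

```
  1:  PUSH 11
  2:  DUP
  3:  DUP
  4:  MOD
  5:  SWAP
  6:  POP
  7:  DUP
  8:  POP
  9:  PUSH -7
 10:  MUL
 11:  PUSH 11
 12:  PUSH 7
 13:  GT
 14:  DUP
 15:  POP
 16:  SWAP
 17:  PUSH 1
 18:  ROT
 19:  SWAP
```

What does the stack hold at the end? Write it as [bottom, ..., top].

[0, 1, 1]

PUSH 11  [11]
DUP      [11, 11]
DUP      [11, 11, 11]
MOD      [11, 0]
SWAP     [0, 11]
POP      [0]
DUP      [0, 0]
POP      [0]
PUSH -7  [0, -7]
MUL      [0]
PUSH 11  [0, 11]
PUSH 7   [0, 11, 7]
GT       [0, 1]
DUP      [0, 1, 1]
POP      [0, 1]
SWAP     [1, 0]
PUSH 1   [1, 0, 1]
ROT      [0, 1, 1]
SWAP     [0, 1, 1]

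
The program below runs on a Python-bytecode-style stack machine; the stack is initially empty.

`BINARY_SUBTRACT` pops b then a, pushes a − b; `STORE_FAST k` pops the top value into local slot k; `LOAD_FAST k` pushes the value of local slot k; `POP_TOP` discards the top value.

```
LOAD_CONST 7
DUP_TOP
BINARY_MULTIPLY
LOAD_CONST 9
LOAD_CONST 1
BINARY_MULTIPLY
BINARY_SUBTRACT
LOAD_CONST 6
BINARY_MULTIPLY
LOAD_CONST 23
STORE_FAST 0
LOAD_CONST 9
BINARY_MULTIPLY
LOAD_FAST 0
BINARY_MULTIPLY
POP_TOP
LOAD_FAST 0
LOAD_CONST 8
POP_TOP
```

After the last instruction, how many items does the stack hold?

1

LOAD_CONST 7     7
DUP_TOP          7 7
BINARY_MULTIPLY  49
LOAD_CONST 9     49 9
LOAD_CONST 1     49 9 1
BINARY_MULTIPLY  49 9
BINARY_SUBTRACT  40
LOAD_CONST 6     40 6
BINARY_MULTIPLY  240
LOAD_CONST 23    240 23
STORE_FAST 0     240
LOAD_CONST 9     240 9
BINARY_MULTIPLY  2160
LOAD_FAST 0      2160 23
BINARY_MULTIPLY  49680
POP_TOP          (empty)
LOAD_FAST 0      23
LOAD_CONST 8     23 8
POP_TOP          23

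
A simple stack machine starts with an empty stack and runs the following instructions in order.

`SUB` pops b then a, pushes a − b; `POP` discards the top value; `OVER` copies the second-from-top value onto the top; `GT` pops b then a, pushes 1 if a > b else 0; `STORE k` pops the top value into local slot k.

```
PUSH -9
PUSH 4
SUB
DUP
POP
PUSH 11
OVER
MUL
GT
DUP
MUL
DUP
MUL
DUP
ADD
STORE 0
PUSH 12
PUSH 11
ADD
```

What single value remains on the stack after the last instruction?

23

PUSH -9 : [-9]
PUSH 4  : [-9, 4]
SUB     : [-13]
DUP     : [-13, -13]
POP     : [-13]
PUSH 11 : [-13, 11]
OVER    : [-13, 11, -13]
MUL     : [-13, -143]
GT      : [1]
DUP     : [1, 1]
MUL     : [1]
DUP     : [1, 1]
MUL     : [1]
DUP     : [1, 1]
ADD     : [2]
STORE 0 : []
PUSH 12 : [12]
PUSH 11 : [12, 11]
ADD     : [23]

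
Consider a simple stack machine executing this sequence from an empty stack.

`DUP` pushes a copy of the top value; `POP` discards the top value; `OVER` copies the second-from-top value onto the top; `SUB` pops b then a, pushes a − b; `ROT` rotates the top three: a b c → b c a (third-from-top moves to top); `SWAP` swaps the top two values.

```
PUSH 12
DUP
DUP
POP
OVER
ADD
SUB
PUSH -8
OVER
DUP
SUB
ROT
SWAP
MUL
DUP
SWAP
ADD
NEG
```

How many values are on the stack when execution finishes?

2

PUSH 12 : [12]
DUP     : [12, 12]
DUP     : [12, 12, 12]
POP     : [12, 12]
OVER    : [12, 12, 12]
ADD     : [12, 24]
SUB     : [-12]
PUSH -8 : [-12, -8]
OVER    : [-12, -8, -12]
DUP     : [-12, -8, -12, -12]
SUB     : [-12, -8, 0]
ROT     : [-8, 0, -12]
SWAP    : [-8, -12, 0]
MUL     : [-8, 0]
DUP     : [-8, 0, 0]
SWAP    : [-8, 0, 0]
ADD     : [-8, 0]
NEG     : [-8, 0]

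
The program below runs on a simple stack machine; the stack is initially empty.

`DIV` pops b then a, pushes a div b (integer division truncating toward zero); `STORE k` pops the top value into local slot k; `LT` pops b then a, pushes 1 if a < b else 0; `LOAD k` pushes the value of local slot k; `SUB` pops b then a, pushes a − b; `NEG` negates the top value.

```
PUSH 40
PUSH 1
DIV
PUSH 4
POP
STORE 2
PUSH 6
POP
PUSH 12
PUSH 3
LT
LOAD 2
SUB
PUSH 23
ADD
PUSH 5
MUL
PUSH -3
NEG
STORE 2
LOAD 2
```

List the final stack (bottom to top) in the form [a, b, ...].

[-85, 3]

PUSH 40 → 40
PUSH 1  → 40 1
DIV     → 40
PUSH 4  → 40 4
POP     → 40
STORE 2 → (empty)
PUSH 6  → 6
POP     → (empty)
PUSH 12 → 12
PUSH 3  → 12 3
LT      → 0
LOAD 2  → 0 40
SUB     → -40
PUSH 23 → -40 23
ADD     → -17
PUSH 5  → -17 5
MUL     → -85
PUSH -3 → -85 -3
NEG     → -85 3
STORE 2 → -85
LOAD 2  → -85 3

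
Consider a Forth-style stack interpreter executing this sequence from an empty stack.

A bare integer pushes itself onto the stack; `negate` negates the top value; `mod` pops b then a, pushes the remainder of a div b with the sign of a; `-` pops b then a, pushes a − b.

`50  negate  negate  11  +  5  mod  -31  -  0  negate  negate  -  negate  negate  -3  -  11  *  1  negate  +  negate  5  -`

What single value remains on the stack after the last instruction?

-389

50      50
negate  -50
negate  50
11      50 11
+       61
5       61 5
mod     1
-31     1 -31
-       32
0       32 0
negate  32 0
negate  32 0
-       32
negate  -32
negate  32
-3      32 -3
-       35
11      35 11
*       385
1       385 1
negate  385 -1
+       384
negate  -384
5       -384 5
-       -389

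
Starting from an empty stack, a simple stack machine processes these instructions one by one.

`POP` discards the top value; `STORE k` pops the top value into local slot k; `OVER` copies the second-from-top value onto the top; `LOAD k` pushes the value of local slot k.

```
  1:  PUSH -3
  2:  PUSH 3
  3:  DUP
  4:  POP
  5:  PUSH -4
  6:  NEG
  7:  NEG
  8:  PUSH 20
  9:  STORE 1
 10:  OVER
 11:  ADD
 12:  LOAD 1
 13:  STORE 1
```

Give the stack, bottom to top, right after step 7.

PUSH -3 → -3
PUSH 3  → -3 3
DUP     → -3 3 3
POP     → -3 3
PUSH -4 → -3 3 -4
NEG     → -3 3 4
NEG     → -3 3 -4

[-3, 3, -4]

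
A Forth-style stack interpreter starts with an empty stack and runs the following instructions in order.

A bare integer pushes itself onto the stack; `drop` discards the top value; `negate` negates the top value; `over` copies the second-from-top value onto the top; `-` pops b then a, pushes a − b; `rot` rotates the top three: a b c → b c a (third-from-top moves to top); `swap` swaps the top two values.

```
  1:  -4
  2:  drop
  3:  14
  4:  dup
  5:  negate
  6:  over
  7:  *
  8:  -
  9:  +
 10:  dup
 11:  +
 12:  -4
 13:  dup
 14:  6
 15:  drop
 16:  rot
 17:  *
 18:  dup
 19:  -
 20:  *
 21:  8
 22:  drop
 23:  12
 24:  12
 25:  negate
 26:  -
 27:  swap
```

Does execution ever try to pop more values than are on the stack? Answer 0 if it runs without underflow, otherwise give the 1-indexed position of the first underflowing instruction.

-4     → -4
drop   → (empty)
14     → 14
dup    → 14 14
negate → 14 -14
over   → 14 -14 14
*      → 14 -196
-      → 210
+  — needs 2 operands, stack has 1 → underflow

9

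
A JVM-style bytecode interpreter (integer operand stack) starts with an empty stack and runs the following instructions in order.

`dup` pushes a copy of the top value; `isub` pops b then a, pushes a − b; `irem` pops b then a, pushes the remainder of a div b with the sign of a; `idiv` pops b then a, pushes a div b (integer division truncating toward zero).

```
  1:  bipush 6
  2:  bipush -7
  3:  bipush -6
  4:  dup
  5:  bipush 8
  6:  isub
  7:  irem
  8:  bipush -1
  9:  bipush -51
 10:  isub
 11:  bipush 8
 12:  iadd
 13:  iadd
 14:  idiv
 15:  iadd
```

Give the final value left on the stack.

6

bipush 6   -> [6]
bipush -7  -> [6, -7]
bipush -6  -> [6, -7, -6]
dup        -> [6, -7, -6, -6]
bipush 8   -> [6, -7, -6, -6, 8]
isub       -> [6, -7, -6, -14]
irem       -> [6, -7, -6]
bipush -1  -> [6, -7, -6, -1]
bipush -51 -> [6, -7, -6, -1, -51]
isub       -> [6, -7, -6, 50]
bipush 8   -> [6, -7, -6, 50, 8]
iadd       -> [6, -7, -6, 58]
iadd       -> [6, -7, 52]
idiv       -> [6, 0]
iadd       -> [6]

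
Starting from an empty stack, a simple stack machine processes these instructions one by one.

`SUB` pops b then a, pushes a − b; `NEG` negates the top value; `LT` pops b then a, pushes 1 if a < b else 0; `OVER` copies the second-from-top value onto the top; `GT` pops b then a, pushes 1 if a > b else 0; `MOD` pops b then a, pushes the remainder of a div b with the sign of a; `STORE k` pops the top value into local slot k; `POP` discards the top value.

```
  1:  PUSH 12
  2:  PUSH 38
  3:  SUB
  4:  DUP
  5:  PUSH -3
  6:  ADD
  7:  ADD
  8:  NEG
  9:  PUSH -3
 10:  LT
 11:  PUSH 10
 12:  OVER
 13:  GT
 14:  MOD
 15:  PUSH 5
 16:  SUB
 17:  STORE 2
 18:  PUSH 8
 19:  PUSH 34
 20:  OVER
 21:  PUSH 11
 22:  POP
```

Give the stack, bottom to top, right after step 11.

PUSH 12 -> [12]
PUSH 38 -> [12, 38]
SUB     -> [-26]
DUP     -> [-26, -26]
PUSH -3 -> [-26, -26, -3]
ADD     -> [-26, -29]
ADD     -> [-55]
NEG     -> [55]
PUSH -3 -> [55, -3]
LT      -> [0]
PUSH 10 -> [0, 10]

[0, 10]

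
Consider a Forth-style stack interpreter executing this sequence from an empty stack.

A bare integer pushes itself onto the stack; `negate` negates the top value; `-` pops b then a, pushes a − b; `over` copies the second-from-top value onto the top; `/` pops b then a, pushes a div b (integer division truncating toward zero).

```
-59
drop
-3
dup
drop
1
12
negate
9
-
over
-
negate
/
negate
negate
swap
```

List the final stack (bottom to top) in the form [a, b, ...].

-59    → -59
drop   → (empty)
-3     → -3
dup    → -3 -3
drop   → -3
1      → -3 1
12     → -3 1 12
negate → -3 1 -12
9      → -3 1 -12 9
-      → -3 1 -21
over   → -3 1 -21 1
-      → -3 1 -22
negate → -3 1 22
/      → -3 0
negate → -3 0
negate → -3 0
swap   → 0 -3

[0, -3]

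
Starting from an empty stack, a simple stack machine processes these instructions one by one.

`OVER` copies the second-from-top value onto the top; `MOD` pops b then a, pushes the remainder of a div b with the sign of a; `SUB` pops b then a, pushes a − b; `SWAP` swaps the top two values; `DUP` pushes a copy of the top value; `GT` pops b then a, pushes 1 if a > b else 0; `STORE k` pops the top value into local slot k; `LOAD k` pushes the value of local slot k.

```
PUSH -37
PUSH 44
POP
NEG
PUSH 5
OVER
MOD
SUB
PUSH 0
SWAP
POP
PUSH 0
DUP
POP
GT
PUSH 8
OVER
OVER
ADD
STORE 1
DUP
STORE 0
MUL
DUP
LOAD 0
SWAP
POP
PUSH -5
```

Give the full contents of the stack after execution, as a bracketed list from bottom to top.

PUSH -37 : [-37]
PUSH 44  : [-37, 44]
POP      : [-37]
NEG      : [37]
PUSH 5   : [37, 5]
OVER     : [37, 5, 37]
MOD      : [37, 5]
SUB      : [32]
PUSH 0   : [32, 0]
SWAP     : [0, 32]
POP      : [0]
PUSH 0   : [0, 0]
DUP      : [0, 0, 0]
POP      : [0, 0]
GT       : [0]
PUSH 8   : [0, 8]
OVER     : [0, 8, 0]
OVER     : [0, 8, 0, 8]
ADD      : [0, 8, 8]
STORE 1  : [0, 8]
DUP      : [0, 8, 8]
STORE 0  : [0, 8]
MUL      : [0]
DUP      : [0, 0]
LOAD 0   : [0, 0, 8]
SWAP     : [0, 8, 0]
POP      : [0, 8]
PUSH -5  : [0, 8, -5]

[0, 8, -5]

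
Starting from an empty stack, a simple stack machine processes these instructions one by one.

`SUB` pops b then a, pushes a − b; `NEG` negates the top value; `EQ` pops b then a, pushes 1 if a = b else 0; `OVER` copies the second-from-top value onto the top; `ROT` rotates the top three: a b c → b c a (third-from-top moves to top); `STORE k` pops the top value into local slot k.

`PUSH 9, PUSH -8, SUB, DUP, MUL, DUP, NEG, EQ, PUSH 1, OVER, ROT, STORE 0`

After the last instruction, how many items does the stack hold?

PUSH 9  : [9]
PUSH -8 : [9, -8]
SUB     : [17]
DUP     : [17, 17]
MUL     : [289]
DUP     : [289, 289]
NEG     : [289, -289]
EQ      : [0]
PUSH 1  : [0, 1]
OVER    : [0, 1, 0]
ROT     : [1, 0, 0]
STORE 0 : [1, 0]

2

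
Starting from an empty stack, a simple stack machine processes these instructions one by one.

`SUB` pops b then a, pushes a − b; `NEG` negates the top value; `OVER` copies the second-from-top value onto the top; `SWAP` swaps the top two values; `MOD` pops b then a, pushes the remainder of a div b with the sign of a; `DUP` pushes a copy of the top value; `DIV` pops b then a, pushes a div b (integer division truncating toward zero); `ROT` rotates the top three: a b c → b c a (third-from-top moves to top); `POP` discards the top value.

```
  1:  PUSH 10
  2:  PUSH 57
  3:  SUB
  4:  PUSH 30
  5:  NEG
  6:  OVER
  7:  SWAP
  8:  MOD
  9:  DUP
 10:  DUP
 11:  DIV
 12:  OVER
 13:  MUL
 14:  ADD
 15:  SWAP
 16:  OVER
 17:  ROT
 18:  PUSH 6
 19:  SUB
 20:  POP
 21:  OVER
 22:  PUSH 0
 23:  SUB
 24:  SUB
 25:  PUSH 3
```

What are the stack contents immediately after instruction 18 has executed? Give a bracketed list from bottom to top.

[-47, -34, -34, 6]

PUSH 10 → [10]
PUSH 57 → [10, 57]
SUB     → [-47]
PUSH 30 → [-47, 30]
NEG     → [-47, -30]
OVER    → [-47, -30, -47]
SWAP    → [-47, -47, -30]
MOD     → [-47, -17]
DUP     → [-47, -17, -17]
DUP     → [-47, -17, -17, -17]
DIV     → [-47, -17, 1]
OVER    → [-47, -17, 1, -17]
MUL     → [-47, -17, -17]
ADD     → [-47, -34]
SWAP    → [-34, -47]
OVER    → [-34, -47, -34]
ROT     → [-47, -34, -34]
PUSH 6  → [-47, -34, -34, 6]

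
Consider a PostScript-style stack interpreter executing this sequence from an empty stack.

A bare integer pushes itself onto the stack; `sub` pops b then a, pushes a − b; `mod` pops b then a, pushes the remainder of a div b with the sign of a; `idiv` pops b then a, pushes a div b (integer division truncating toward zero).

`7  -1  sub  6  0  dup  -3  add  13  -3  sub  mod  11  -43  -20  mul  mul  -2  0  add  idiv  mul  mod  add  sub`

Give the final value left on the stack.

7    → [7]
-1   → [7, -1]
sub  → [8]
6    → [8, 6]
0    → [8, 6, 0]
dup  → [8, 6, 0, 0]
-3   → [8, 6, 0, 0, -3]
add  → [8, 6, 0, -3]
13   → [8, 6, 0, -3, 13]
-3   → [8, 6, 0, -3, 13, -3]
sub  → [8, 6, 0, -3, 16]
mod  → [8, 6, 0, -3]
11   → [8, 6, 0, -3, 11]
-43  → [8, 6, 0, -3, 11, -43]
-20  → [8, 6, 0, -3, 11, -43, -20]
mul  → [8, 6, 0, -3, 11, 860]
mul  → [8, 6, 0, -3, 9460]
-2   → [8, 6, 0, -3, 9460, -2]
0    → [8, 6, 0, -3, 9460, -2, 0]
add  → [8, 6, 0, -3, 9460, -2]
idiv → [8, 6, 0, -3, -4730]
mul  → [8, 6, 0, 14190]
mod  → [8, 6, 0]
add  → [8, 6]
sub  → [2]

2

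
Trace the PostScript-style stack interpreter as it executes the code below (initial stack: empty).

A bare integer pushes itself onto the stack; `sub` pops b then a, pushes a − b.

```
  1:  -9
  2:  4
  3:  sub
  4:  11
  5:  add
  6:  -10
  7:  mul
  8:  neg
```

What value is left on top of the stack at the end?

-20

-9  → [-9]
4   → [-9, 4]
sub → [-13]
11  → [-13, 11]
add → [-2]
-10 → [-2, -10]
mul → [20]
neg → [-20]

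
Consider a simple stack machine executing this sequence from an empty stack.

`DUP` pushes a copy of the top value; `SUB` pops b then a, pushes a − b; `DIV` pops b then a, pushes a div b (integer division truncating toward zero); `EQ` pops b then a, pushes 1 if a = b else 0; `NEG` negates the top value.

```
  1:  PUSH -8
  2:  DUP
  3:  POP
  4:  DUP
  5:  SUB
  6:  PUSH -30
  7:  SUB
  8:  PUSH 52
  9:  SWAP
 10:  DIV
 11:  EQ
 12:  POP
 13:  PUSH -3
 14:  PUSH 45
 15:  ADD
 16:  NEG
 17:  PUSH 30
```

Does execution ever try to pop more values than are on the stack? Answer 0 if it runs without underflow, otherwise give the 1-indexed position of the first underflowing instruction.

11

PUSH -8  -> -8
DUP      -> -8 -8
POP      -> -8
DUP      -> -8 -8
SUB      -> 0
PUSH -30 -> 0 -30
SUB      -> 30
PUSH 52  -> 30 52
SWAP     -> 52 30
DIV      -> 1
EQ  — needs 2 operands, stack has 1 → underflow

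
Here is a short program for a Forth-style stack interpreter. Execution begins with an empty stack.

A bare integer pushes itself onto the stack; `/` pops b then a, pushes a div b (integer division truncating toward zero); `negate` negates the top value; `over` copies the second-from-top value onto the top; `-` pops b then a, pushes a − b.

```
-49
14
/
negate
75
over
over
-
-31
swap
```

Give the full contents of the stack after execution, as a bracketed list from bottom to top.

-49     [-49]
14      [-49, 14]
/       [-3]
negate  [3]
75      [3, 75]
over    [3, 75, 3]
over    [3, 75, 3, 75]
-       [3, 75, -72]
-31     [3, 75, -72, -31]
swap    [3, 75, -31, -72]

[3, 75, -31, -72]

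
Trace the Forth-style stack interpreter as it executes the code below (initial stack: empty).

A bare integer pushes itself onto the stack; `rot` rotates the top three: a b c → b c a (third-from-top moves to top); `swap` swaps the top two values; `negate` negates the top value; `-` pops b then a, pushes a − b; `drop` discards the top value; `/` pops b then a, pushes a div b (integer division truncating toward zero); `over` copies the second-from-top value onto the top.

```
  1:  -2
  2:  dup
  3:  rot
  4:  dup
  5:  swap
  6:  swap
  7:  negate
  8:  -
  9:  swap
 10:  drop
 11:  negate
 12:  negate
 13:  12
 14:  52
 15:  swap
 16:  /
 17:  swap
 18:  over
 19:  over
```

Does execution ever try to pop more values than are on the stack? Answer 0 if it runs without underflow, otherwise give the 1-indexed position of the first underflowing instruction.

-2  → -2
dup → -2 -2
rot  — needs 3 operands, stack has 2 → underflow

3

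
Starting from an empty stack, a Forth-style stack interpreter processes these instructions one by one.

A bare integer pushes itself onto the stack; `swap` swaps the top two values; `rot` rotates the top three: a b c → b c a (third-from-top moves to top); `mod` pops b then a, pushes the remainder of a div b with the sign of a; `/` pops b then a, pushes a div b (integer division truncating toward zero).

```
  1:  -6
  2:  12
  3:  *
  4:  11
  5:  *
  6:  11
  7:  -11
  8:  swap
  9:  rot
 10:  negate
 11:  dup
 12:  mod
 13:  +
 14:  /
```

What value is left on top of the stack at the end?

-6     → -6
12     → -6 12
*      → -72
11     → -72 11
*      → -792
11     → -792 11
-11    → -792 11 -11
swap   → -792 -11 11
rot    → -11 11 -792
negate → -11 11 792
dup    → -11 11 792 792
mod    → -11 11 0
+      → -11 11
/      → -1

-1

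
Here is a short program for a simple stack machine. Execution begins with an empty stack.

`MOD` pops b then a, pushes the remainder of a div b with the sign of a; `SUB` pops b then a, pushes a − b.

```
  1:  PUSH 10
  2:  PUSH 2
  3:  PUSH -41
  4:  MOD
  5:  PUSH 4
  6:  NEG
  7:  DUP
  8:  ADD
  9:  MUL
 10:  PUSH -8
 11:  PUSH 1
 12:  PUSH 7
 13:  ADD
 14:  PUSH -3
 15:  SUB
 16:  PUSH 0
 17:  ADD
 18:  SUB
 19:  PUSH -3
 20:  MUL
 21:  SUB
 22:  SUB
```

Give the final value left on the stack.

83

PUSH 10  -> [10]
PUSH 2   -> [10, 2]
PUSH -41 -> [10, 2, -41]
MOD      -> [10, 2]
PUSH 4   -> [10, 2, 4]
NEG      -> [10, 2, -4]
DUP      -> [10, 2, -4, -4]
ADD      -> [10, 2, -8]
MUL      -> [10, -16]
PUSH -8  -> [10, -16, -8]
PUSH 1   -> [10, -16, -8, 1]
PUSH 7   -> [10, -16, -8, 1, 7]
ADD      -> [10, -16, -8, 8]
PUSH -3  -> [10, -16, -8, 8, -3]
SUB      -> [10, -16, -8, 11]
PUSH 0   -> [10, -16, -8, 11, 0]
ADD      -> [10, -16, -8, 11]
SUB      -> [10, -16, -19]
PUSH -3  -> [10, -16, -19, -3]
MUL      -> [10, -16, 57]
SUB      -> [10, -73]
SUB      -> [83]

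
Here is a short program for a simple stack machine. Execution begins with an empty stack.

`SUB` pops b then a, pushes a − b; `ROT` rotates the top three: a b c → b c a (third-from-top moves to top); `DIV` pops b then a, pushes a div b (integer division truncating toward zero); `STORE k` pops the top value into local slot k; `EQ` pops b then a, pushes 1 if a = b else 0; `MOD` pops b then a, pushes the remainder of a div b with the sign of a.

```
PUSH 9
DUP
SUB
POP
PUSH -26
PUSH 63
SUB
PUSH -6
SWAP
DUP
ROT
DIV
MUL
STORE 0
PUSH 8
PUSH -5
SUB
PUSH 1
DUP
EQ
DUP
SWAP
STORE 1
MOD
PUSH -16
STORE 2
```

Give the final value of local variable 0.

-1246

PUSH 9   -> [9]
DUP      -> [9, 9]
SUB      -> [0]
POP      -> []
PUSH -26 -> [-26]
PUSH 63  -> [-26, 63]
SUB      -> [-89]
PUSH -6  -> [-89, -6]
SWAP     -> [-6, -89]
DUP      -> [-6, -89, -89]
ROT      -> [-89, -89, -6]
DIV      -> [-89, 14]
MUL      -> [-1246]
STORE 0  -> []
PUSH 8   -> [8]
PUSH -5  -> [8, -5]
SUB      -> [13]
PUSH 1   -> [13, 1]
DUP      -> [13, 1, 1]
EQ       -> [13, 1]
DUP      -> [13, 1, 1]
SWAP     -> [13, 1, 1]
STORE 1  -> [13, 1]
MOD      -> [0]
PUSH -16 -> [0, -16]
STORE 2  -> [0]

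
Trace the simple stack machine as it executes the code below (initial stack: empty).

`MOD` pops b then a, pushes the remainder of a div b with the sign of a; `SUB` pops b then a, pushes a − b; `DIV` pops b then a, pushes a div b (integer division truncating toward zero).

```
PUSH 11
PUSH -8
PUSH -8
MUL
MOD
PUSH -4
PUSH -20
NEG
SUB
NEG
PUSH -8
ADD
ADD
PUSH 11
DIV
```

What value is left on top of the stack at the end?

2

PUSH 11   11
PUSH -8   11 -8
PUSH -8   11 -8 -8
MUL       11 64
MOD       11
PUSH -4   11 -4
PUSH -20  11 -4 -20
NEG       11 -4 20
SUB       11 -24
NEG       11 24
PUSH -8   11 24 -8
ADD       11 16
ADD       27
PUSH 11   27 11
DIV       2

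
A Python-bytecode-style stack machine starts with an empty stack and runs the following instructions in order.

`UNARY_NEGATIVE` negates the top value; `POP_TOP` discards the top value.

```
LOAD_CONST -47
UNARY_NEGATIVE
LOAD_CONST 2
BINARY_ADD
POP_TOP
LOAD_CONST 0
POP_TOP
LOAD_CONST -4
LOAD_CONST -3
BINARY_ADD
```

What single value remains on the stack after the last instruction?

LOAD_CONST -47  -47
UNARY_NEGATIVE  47
LOAD_CONST 2    47 2
BINARY_ADD      49
POP_TOP         (empty)
LOAD_CONST 0    0
POP_TOP         (empty)
LOAD_CONST -4   -4
LOAD_CONST -3   -4 -3
BINARY_ADD      -7

-7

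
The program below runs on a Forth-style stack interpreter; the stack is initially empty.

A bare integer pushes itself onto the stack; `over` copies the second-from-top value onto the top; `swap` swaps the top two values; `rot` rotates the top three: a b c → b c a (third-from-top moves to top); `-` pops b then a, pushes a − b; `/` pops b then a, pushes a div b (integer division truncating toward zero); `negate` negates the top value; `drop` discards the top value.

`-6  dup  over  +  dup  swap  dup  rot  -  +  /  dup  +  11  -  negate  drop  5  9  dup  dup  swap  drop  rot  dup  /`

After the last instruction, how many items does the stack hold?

3

-6     → [-6]
dup    → [-6, -6]
over   → [-6, -6, -6]
+      → [-6, -12]
dup    → [-6, -12, -12]
swap   → [-6, -12, -12]
dup    → [-6, -12, -12, -12]
rot    → [-6, -12, -12, -12]
-      → [-6, -12, 0]
+      → [-6, -12]
/      → [0]
dup    → [0, 0]
+      → [0]
11     → [0, 11]
-      → [-11]
negate → [11]
drop   → []
5      → [5]
9      → [5, 9]
dup    → [5, 9, 9]
dup    → [5, 9, 9, 9]
swap   → [5, 9, 9, 9]
drop   → [5, 9, 9]
rot    → [9, 9, 5]
dup    → [9, 9, 5, 5]
/      → [9, 9, 1]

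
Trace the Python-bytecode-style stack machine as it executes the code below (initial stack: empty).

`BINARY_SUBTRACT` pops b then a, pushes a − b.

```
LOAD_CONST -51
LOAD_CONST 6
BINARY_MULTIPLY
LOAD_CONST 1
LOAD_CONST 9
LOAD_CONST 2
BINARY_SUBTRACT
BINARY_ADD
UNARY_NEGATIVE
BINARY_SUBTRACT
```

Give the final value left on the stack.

LOAD_CONST -51  → [-51]
LOAD_CONST 6    → [-51, 6]
BINARY_MULTIPLY → [-306]
LOAD_CONST 1    → [-306, 1]
LOAD_CONST 9    → [-306, 1, 9]
LOAD_CONST 2    → [-306, 1, 9, 2]
BINARY_SUBTRACT → [-306, 1, 7]
BINARY_ADD      → [-306, 8]
UNARY_NEGATIVE  → [-306, -8]
BINARY_SUBTRACT → [-298]

-298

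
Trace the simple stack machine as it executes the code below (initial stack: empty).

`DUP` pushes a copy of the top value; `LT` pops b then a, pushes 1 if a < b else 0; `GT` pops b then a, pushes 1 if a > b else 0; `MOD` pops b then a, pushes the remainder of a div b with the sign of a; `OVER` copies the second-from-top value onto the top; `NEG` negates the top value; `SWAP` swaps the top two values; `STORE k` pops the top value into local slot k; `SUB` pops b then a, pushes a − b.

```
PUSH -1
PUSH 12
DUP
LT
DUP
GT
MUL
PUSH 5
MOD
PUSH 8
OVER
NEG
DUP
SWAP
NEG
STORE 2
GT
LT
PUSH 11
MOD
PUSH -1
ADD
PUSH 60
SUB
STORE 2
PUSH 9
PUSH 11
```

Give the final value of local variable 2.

PUSH -1 → -1
PUSH 12 → -1 12
DUP     → -1 12 12
LT      → -1 0
DUP     → -1 0 0
GT      → -1 0
MUL     → 0
PUSH 5  → 0 5
MOD     → 0
PUSH 8  → 0 8
OVER    → 0 8 0
NEG     → 0 8 0
DUP     → 0 8 0 0
SWAP    → 0 8 0 0
NEG     → 0 8 0 0
STORE 2 → 0 8 0
GT      → 0 1
LT      → 1
PUSH 11 → 1 11
MOD     → 1
PUSH -1 → 1 -1
ADD     → 0
PUSH 60 → 0 60
SUB     → -60
STORE 2 → (empty)
PUSH 9  → 9
PUSH 11 → 9 11

-60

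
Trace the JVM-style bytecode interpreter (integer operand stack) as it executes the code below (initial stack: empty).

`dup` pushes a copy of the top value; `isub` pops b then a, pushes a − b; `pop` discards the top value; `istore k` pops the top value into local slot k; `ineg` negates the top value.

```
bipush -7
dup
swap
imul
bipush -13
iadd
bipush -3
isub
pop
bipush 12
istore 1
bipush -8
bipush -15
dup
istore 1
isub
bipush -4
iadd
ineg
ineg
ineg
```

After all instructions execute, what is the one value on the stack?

bipush -7  -> [-7]
dup        -> [-7, -7]
swap       -> [-7, -7]
imul       -> [49]
bipush -13 -> [49, -13]
iadd       -> [36]
bipush -3  -> [36, -3]
isub       -> [39]
pop        -> []
bipush 12  -> [12]
istore 1   -> []
bipush -8  -> [-8]
bipush -15 -> [-8, -15]
dup        -> [-8, -15, -15]
istore 1   -> [-8, -15]
isub       -> [7]
bipush -4  -> [7, -4]
iadd       -> [3]
ineg       -> [-3]
ineg       -> [3]
ineg       -> [-3]

-3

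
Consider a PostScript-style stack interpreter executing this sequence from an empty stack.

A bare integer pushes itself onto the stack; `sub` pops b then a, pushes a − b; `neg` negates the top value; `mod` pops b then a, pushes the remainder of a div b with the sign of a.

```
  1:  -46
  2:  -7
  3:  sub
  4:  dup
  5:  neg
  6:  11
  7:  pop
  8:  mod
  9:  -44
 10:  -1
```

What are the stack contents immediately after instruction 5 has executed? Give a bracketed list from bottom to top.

-46  -46
-7   -46 -7
sub  -39
dup  -39 -39
neg  -39 39

[-39, 39]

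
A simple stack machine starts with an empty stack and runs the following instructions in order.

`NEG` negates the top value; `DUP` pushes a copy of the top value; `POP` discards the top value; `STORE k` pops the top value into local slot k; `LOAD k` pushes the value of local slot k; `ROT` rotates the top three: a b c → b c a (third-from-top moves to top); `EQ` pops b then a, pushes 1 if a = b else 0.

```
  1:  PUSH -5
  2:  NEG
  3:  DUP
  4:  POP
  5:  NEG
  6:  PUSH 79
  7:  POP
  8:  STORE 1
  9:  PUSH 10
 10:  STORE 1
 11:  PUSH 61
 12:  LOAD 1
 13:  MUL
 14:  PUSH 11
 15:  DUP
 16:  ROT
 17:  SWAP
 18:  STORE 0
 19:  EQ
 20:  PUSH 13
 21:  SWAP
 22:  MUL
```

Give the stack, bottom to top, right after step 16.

[11, 11, 610]

PUSH -5 : -5
NEG     : 5
DUP     : 5 5
POP     : 5
NEG     : -5
PUSH 79 : -5 79
POP     : -5
STORE 1 : (empty)
PUSH 10 : 10
STORE 1 : (empty)
PUSH 61 : 61
LOAD 1  : 61 10
MUL     : 610
PUSH 11 : 610 11
DUP     : 610 11 11
ROT     : 11 11 610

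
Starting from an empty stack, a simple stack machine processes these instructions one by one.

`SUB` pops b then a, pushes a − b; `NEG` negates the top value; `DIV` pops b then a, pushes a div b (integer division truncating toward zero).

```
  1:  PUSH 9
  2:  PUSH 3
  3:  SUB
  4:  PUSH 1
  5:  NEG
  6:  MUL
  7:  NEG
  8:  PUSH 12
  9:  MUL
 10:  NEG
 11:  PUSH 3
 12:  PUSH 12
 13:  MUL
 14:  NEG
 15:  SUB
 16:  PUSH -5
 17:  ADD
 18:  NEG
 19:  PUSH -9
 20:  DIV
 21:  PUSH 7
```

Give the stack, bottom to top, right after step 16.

PUSH 9  → [9]
PUSH 3  → [9, 3]
SUB     → [6]
PUSH 1  → [6, 1]
NEG     → [6, -1]
MUL     → [-6]
NEG     → [6]
PUSH 12 → [6, 12]
MUL     → [72]
NEG     → [-72]
PUSH 3  → [-72, 3]
PUSH 12 → [-72, 3, 12]
MUL     → [-72, 36]
NEG     → [-72, -36]
SUB     → [-36]
PUSH -5 → [-36, -5]

[-36, -5]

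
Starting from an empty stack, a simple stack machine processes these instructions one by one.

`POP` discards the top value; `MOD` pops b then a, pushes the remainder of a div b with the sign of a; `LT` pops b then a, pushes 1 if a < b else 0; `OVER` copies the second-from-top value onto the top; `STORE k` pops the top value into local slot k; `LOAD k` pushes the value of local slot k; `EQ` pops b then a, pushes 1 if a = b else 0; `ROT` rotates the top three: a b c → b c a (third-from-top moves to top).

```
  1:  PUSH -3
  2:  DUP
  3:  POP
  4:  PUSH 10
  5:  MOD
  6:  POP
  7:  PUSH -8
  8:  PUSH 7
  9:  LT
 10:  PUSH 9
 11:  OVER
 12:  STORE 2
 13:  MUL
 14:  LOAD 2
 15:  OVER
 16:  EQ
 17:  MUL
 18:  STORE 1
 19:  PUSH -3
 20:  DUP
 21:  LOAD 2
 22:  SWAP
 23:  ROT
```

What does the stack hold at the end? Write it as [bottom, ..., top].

[1, -3, -3]

PUSH -3 -> [-3]
DUP     -> [-3, -3]
POP     -> [-3]
PUSH 10 -> [-3, 10]
MOD     -> [-3]
POP     -> []
PUSH -8 -> [-8]
PUSH 7  -> [-8, 7]
LT      -> [1]
PUSH 9  -> [1, 9]
OVER    -> [1, 9, 1]
STORE 2 -> [1, 9]
MUL     -> [9]
LOAD 2  -> [9, 1]
OVER    -> [9, 1, 9]
EQ      -> [9, 0]
MUL     -> [0]
STORE 1 -> []
PUSH -3 -> [-3]
DUP     -> [-3, -3]
LOAD 2  -> [-3, -3, 1]
SWAP    -> [-3, 1, -3]
ROT     -> [1, -3, -3]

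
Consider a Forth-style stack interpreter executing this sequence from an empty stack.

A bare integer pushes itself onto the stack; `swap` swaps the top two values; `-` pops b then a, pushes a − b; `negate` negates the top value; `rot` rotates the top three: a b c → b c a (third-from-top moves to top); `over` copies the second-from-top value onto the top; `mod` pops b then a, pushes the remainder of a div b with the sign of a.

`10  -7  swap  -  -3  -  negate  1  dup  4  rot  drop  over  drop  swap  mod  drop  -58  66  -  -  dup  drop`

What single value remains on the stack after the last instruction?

138

10     → 10
-7     → 10 -7
swap   → -7 10
-      → -17
-3     → -17 -3
-      → -14
negate → 14
1      → 14 1
dup    → 14 1 1
4      → 14 1 1 4
rot    → 14 1 4 1
drop   → 14 1 4
over   → 14 1 4 1
drop   → 14 1 4
swap   → 14 4 1
mod    → 14 0
drop   → 14
-58    → 14 -58
66     → 14 -58 66
-      → 14 -124
-      → 138
dup    → 138 138
drop   → 138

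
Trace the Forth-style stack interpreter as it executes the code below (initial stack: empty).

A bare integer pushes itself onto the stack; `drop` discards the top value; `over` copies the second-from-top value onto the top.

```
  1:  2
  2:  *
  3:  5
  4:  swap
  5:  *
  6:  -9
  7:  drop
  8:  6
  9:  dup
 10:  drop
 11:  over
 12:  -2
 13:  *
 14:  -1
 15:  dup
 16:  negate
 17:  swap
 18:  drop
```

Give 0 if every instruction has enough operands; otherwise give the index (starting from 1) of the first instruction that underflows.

2  2
*  — needs 2 operands, stack has 1 → underflow

2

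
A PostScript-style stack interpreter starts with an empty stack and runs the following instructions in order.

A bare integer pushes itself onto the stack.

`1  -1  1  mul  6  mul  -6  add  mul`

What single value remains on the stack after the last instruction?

1    1
-1   1 -1
1    1 -1 1
mul  1 -1
6    1 -1 6
mul  1 -6
-6   1 -6 -6
add  1 -12
mul  -12

-12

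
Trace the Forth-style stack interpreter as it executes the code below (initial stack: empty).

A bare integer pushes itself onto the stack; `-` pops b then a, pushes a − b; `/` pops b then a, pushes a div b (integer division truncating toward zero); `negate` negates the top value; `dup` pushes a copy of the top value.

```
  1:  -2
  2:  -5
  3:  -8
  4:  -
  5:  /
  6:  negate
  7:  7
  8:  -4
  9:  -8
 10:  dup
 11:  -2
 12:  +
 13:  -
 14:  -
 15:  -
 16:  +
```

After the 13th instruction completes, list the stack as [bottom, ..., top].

[0, 7, -4, 2]

-2     → -2
-5     → -2 -5
-8     → -2 -5 -8
-      → -2 3
/      → 0
negate → 0
7      → 0 7
-4     → 0 7 -4
-8     → 0 7 -4 -8
dup    → 0 7 -4 -8 -8
-2     → 0 7 -4 -8 -8 -2
+      → 0 7 -4 -8 -10
-      → 0 7 -4 2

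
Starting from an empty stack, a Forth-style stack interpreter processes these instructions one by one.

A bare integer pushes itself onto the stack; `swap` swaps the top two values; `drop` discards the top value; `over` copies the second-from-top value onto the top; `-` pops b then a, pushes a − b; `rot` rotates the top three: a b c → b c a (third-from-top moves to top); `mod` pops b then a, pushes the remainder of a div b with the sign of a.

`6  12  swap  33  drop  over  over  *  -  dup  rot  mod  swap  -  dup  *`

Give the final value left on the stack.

3600

6     6
12    6 12
swap  12 6
33    12 6 33
drop  12 6
over  12 6 12
over  12 6 12 6
*     12 6 72
-     12 -66
dup   12 -66 -66
rot   -66 -66 12
mod   -66 -6
swap  -6 -66
-     60
dup   60 60
*     3600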